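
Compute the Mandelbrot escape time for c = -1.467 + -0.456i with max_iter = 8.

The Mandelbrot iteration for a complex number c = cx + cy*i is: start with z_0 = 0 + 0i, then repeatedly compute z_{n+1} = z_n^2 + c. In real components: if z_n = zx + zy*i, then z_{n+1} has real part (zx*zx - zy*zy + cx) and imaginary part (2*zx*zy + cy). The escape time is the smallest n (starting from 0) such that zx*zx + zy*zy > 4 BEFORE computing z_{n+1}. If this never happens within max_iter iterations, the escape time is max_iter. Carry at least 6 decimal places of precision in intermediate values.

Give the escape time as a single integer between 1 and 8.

Answer: 3

Derivation:
z_0 = 0 + 0i, c = -1.4670 + -0.4560i
Iter 1: z = -1.4670 + -0.4560i, |z|^2 = 2.3600
Iter 2: z = 0.4772 + 0.8819i, |z|^2 = 1.0054
Iter 3: z = -2.0171 + 0.3856i, |z|^2 = 4.2173
Escaped at iteration 3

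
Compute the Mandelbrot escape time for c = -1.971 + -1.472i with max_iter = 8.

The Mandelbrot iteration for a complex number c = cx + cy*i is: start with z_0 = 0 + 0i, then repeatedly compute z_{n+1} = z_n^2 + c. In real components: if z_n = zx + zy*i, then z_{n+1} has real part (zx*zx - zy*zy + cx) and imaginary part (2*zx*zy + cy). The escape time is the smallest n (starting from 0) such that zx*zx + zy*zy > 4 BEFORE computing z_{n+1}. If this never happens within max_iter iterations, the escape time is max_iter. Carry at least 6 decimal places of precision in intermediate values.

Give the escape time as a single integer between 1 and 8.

z_0 = 0 + 0i, c = -1.9710 + -1.4720i
Iter 1: z = -1.9710 + -1.4720i, |z|^2 = 6.0516
Escaped at iteration 1

Answer: 1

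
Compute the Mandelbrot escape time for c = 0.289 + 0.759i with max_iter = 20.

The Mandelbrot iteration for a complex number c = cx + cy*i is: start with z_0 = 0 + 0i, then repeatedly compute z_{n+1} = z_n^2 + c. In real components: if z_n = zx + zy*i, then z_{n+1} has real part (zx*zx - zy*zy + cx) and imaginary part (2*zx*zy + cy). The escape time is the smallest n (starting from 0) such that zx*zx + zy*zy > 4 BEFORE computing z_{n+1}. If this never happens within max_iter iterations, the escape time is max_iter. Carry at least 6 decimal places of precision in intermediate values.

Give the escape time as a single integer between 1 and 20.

z_0 = 0 + 0i, c = 0.2890 + 0.7590i
Iter 1: z = 0.2890 + 0.7590i, |z|^2 = 0.6596
Iter 2: z = -0.2036 + 1.1977i, |z|^2 = 1.4759
Iter 3: z = -1.1041 + 0.2714i, |z|^2 = 1.2926
Iter 4: z = 1.4343 + 0.1597i, |z|^2 = 2.0827
Iter 5: z = 2.3206 + 1.2172i, |z|^2 = 6.8670
Escaped at iteration 5

Answer: 5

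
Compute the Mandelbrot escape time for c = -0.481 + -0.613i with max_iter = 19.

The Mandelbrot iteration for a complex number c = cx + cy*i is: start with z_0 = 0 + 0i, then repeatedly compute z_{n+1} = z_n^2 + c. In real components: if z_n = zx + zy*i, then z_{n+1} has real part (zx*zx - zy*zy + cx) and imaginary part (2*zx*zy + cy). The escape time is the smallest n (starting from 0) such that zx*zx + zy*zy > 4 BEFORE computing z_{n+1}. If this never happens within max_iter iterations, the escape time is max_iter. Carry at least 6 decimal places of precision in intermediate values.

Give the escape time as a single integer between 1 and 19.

Answer: 19

Derivation:
z_0 = 0 + 0i, c = -0.4810 + -0.6130i
Iter 1: z = -0.4810 + -0.6130i, |z|^2 = 0.6071
Iter 2: z = -0.6254 + -0.0233i, |z|^2 = 0.3917
Iter 3: z = -0.0904 + -0.5839i, |z|^2 = 0.3491
Iter 4: z = -0.8137 + -0.5074i, |z|^2 = 0.9196
Iter 5: z = -0.0763 + 0.2128i, |z|^2 = 0.0511
Iter 6: z = -0.5205 + -0.6455i, |z|^2 = 0.6875
Iter 7: z = -0.6268 + 0.0589i, |z|^2 = 0.3963
Iter 8: z = -0.0916 + -0.6868i, |z|^2 = 0.4801
Iter 9: z = -0.9444 + -0.4871i, |z|^2 = 1.1291
Iter 10: z = 0.1735 + 0.3071i, |z|^2 = 0.1244
Iter 11: z = -0.5452 + -0.5064i, |z|^2 = 0.5537
Iter 12: z = -0.4402 + -0.0608i, |z|^2 = 0.1975
Iter 13: z = -0.2909 + -0.5595i, |z|^2 = 0.3976
Iter 14: z = -0.7094 + -0.2875i, |z|^2 = 0.5859
Iter 15: z = -0.0604 + -0.2051i, |z|^2 = 0.0457
Iter 16: z = -0.5194 + -0.5882i, |z|^2 = 0.6158
Iter 17: z = -0.5572 + -0.0019i, |z|^2 = 0.3105
Iter 18: z = -0.1705 + -0.6108i, |z|^2 = 0.4022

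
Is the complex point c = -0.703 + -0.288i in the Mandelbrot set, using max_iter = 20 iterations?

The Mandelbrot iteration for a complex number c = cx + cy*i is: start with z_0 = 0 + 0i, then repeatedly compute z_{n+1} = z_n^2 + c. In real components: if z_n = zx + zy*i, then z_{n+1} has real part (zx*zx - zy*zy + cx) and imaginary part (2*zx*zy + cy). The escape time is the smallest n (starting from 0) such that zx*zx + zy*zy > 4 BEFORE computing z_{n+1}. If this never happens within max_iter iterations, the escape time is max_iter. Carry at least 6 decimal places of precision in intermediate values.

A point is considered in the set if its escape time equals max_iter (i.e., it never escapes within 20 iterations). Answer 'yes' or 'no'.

z_0 = 0 + 0i, c = -0.7030 + -0.2880i
Iter 1: z = -0.7030 + -0.2880i, |z|^2 = 0.5772
Iter 2: z = -0.2917 + 0.1169i, |z|^2 = 0.0988
Iter 3: z = -0.6316 + -0.3562i, |z|^2 = 0.5258
Iter 4: z = -0.4310 + 0.1620i, |z|^2 = 0.2120
Iter 5: z = -0.5434 + -0.4276i, |z|^2 = 0.4782
Iter 6: z = -0.5905 + 0.1768i, |z|^2 = 0.3800
Iter 7: z = -0.3855 + -0.4968i, |z|^2 = 0.3954
Iter 8: z = -0.8011 + 0.0950i, |z|^2 = 0.6509
Iter 9: z = -0.0702 + -0.4403i, |z|^2 = 0.1988
Iter 10: z = -0.8919 + -0.2262i, |z|^2 = 0.8467
Iter 11: z = 0.0414 + 0.1155i, |z|^2 = 0.0150
Iter 12: z = -0.7146 + -0.2784i, |z|^2 = 0.5882
Iter 13: z = -0.2698 + 0.1100i, |z|^2 = 0.0849
Iter 14: z = -0.6423 + -0.3473i, |z|^2 = 0.5332
Iter 15: z = -0.4111 + 0.1582i, |z|^2 = 0.1941
Iter 16: z = -0.5590 + -0.4181i, |z|^2 = 0.4873
Iter 17: z = -0.5653 + 0.1794i, |z|^2 = 0.3518
Iter 18: z = -0.4156 + -0.4908i, |z|^2 = 0.4136
Iter 19: z = -0.7712 + 0.1200i, |z|^2 = 0.6091
Did not escape in 20 iterations → in set

Answer: yes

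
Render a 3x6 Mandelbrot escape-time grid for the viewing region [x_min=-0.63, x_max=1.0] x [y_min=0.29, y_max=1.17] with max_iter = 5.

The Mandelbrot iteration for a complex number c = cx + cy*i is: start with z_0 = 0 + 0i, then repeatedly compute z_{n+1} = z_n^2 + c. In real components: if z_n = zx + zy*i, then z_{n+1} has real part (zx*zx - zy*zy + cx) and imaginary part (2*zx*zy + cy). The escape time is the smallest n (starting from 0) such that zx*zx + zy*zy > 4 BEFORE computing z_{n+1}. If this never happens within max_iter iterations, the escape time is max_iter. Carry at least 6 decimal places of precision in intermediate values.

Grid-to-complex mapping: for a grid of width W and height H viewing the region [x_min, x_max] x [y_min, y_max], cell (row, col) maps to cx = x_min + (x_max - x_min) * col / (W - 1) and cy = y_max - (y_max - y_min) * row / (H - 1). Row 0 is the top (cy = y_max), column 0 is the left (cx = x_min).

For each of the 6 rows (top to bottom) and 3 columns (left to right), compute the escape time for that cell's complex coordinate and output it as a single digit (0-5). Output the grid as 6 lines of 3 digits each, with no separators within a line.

(row=0, col=0): c = -0.6300 + 1.1700i → escape time 3
(row=0, col=1): c = 0.1850 + 1.1700i → escape time 3
(row=0, col=2): c = 1.0000 + 1.1700i → escape time 2
(row=1, col=0): c = -0.6300 + 0.9940i → escape time 4
(row=1, col=1): c = 0.1850 + 0.9940i → escape time 4
(row=1, col=2): c = 1.0000 + 0.9940i → escape time 2
(row=2, col=0): c = -0.6300 + 0.8180i → escape time 4
(row=2, col=1): c = 0.1850 + 0.8180i → escape time 5
(row=2, col=2): c = 1.0000 + 0.8180i → escape time 2
(row=3, col=0): c = -0.6300 + 0.6420i → escape time 5
(row=3, col=1): c = 0.1850 + 0.6420i → escape time 5
(row=3, col=2): c = 1.0000 + 0.6420i → escape time 2
(row=4, col=0): c = -0.6300 + 0.4660i → escape time 5
(row=4, col=1): c = 0.1850 + 0.4660i → escape time 5
(row=4, col=2): c = 1.0000 + 0.4660i → escape time 2
(row=5, col=0): c = -0.6300 + 0.2900i → escape time 5
(row=5, col=1): c = 0.1850 + 0.2900i → escape time 5
(row=5, col=2): c = 1.0000 + 0.2900i → escape time 2

Answer: 332
442
452
552
552
552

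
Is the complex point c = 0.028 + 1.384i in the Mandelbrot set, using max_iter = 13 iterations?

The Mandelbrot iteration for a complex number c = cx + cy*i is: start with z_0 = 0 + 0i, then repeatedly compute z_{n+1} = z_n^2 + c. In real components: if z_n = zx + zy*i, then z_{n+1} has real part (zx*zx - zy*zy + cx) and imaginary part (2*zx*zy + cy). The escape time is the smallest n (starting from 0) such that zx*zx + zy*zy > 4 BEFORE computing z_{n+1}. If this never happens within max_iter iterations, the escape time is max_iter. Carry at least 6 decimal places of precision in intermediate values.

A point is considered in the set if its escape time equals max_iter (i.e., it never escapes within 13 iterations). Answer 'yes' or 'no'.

Answer: no

Derivation:
z_0 = 0 + 0i, c = 0.0280 + 1.3840i
Iter 1: z = 0.0280 + 1.3840i, |z|^2 = 1.9162
Iter 2: z = -1.8867 + 1.4615i, |z|^2 = 5.6955
Escaped at iteration 2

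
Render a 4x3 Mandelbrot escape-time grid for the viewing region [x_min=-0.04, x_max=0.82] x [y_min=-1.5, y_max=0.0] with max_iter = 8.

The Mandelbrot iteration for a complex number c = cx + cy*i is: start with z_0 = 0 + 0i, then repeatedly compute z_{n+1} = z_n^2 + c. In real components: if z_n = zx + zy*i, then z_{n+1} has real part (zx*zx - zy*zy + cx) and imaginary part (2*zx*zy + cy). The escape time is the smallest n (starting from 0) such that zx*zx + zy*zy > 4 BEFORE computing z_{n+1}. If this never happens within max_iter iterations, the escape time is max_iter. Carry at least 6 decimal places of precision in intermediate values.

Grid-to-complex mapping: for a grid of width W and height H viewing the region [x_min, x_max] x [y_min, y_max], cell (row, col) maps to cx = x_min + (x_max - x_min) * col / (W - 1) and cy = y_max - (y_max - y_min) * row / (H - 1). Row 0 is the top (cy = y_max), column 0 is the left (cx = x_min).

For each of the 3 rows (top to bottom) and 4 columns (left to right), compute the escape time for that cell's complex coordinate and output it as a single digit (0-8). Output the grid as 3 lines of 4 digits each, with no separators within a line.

(row=0, col=0): c = -0.0400 + 0.0000i → escape time 8
(row=0, col=1): c = 0.2467 + 0.0000i → escape time 8
(row=0, col=2): c = 0.5333 + 0.0000i → escape time 5
(row=0, col=3): c = 0.8200 + 0.0000i → escape time 3
(row=1, col=0): c = -0.0400 + -0.7500i → escape time 8
(row=1, col=1): c = 0.2467 + -0.7500i → escape time 5
(row=1, col=2): c = 0.5333 + -0.7500i → escape time 3
(row=1, col=3): c = 0.8200 + -0.7500i → escape time 2
(row=2, col=0): c = -0.0400 + -1.5000i → escape time 2
(row=2, col=1): c = 0.2467 + -1.5000i → escape time 2
(row=2, col=2): c = 0.5333 + -1.5000i → escape time 2
(row=2, col=3): c = 0.8200 + -1.5000i → escape time 2

Answer: 8853
8532
2222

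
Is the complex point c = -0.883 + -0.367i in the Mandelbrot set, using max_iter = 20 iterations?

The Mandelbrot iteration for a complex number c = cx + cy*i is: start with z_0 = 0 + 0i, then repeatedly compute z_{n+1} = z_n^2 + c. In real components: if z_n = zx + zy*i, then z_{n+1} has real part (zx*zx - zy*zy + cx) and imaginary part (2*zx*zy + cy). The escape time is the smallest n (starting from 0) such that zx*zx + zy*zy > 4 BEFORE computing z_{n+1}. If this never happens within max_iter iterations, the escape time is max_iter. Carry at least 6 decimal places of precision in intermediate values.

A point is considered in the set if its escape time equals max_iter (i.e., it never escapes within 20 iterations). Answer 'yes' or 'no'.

Answer: no

Derivation:
z_0 = 0 + 0i, c = -0.8830 + -0.3670i
Iter 1: z = -0.8830 + -0.3670i, |z|^2 = 0.9144
Iter 2: z = -0.2380 + 0.2811i, |z|^2 = 0.1357
Iter 3: z = -0.9054 + -0.5008i, |z|^2 = 1.0705
Iter 4: z = -0.3141 + 0.5399i, |z|^2 = 0.3901
Iter 5: z = -1.0758 + -0.7061i, |z|^2 = 1.6560
Iter 6: z = -0.2243 + 1.1523i, |z|^2 = 1.3781
Iter 7: z = -2.1605 + -0.8839i, |z|^2 = 5.4490
Escaped at iteration 7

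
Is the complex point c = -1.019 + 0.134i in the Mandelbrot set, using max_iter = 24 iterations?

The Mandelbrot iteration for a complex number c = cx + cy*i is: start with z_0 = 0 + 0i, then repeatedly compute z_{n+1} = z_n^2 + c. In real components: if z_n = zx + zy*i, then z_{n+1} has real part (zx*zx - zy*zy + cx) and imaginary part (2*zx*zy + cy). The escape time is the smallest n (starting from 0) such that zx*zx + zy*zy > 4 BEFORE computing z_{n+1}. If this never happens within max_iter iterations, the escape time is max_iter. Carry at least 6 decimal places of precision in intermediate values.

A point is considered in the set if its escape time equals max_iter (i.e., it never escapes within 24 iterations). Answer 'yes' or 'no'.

z_0 = 0 + 0i, c = -1.0190 + 0.1340i
Iter 1: z = -1.0190 + 0.1340i, |z|^2 = 1.0563
Iter 2: z = 0.0014 + -0.1391i, |z|^2 = 0.0193
Iter 3: z = -1.0383 + 0.1336i, |z|^2 = 1.0960
Iter 4: z = 0.0413 + -0.1435i, |z|^2 = 0.0223
Iter 5: z = -1.0379 + 0.1221i, |z|^2 = 1.0921
Iter 6: z = 0.0433 + -0.1195i, |z|^2 = 0.0162
Iter 7: z = -1.0314 + 0.1237i, |z|^2 = 1.0791
Iter 8: z = 0.0295 + -0.1211i, |z|^2 = 0.0155
Iter 9: z = -1.0328 + 0.1268i, |z|^2 = 1.0827
Iter 10: z = 0.0316 + -0.1280i, |z|^2 = 0.0174
Iter 11: z = -1.0344 + 0.1259i, |z|^2 = 1.0858
Iter 12: z = 0.0351 + -0.1265i, |z|^2 = 0.0172
Iter 13: z = -1.0338 + 0.1251i, |z|^2 = 1.0843
Iter 14: z = 0.0340 + -0.1247i, |z|^2 = 0.0167
Iter 15: z = -1.0334 + 0.1255i, |z|^2 = 1.0836
Iter 16: z = 0.0331 + -0.1254i, |z|^2 = 0.0168
Iter 17: z = -1.0336 + 0.1257i, |z|^2 = 1.0842
Iter 18: z = 0.0336 + -0.1258i, |z|^2 = 0.0170
Iter 19: z = -1.0337 + 0.1255i, |z|^2 = 1.0843
Iter 20: z = 0.0338 + -0.1256i, |z|^2 = 0.0169
Iter 21: z = -1.0336 + 0.1255i, |z|^2 = 1.0841
Iter 22: z = 0.0336 + -0.1255i, |z|^2 = 0.0169
Iter 23: z = -1.0336 + 0.1256i, |z|^2 = 1.0841
Did not escape in 24 iterations → in set

Answer: yes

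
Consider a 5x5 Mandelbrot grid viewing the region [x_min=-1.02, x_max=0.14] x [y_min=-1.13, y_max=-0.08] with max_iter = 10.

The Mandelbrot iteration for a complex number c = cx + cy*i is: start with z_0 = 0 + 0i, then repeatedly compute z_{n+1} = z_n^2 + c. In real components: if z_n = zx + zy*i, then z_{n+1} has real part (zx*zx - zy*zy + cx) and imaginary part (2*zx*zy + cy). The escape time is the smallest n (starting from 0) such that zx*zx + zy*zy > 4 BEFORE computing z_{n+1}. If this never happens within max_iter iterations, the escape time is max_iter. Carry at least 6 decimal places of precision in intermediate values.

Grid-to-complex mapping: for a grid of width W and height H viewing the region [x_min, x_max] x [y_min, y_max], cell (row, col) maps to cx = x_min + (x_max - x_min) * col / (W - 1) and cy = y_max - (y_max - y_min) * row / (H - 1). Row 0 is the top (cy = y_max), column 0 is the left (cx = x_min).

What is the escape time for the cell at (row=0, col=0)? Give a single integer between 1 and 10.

Answer: 10

Derivation:
z_0 = 0 + 0i, c = -1.0200 + -0.0800i
Iter 1: z = -1.0200 + -0.0800i, |z|^2 = 1.0468
Iter 2: z = 0.0140 + 0.0832i, |z|^2 = 0.0071
Iter 3: z = -1.0267 + -0.0777i, |z|^2 = 1.0602
Iter 4: z = 0.0281 + 0.0795i, |z|^2 = 0.0071
Iter 5: z = -1.0255 + -0.0755i, |z|^2 = 1.0574
Iter 6: z = 0.0260 + 0.0749i, |z|^2 = 0.0063
Iter 7: z = -1.0249 + -0.0761i, |z|^2 = 1.0563
Iter 8: z = 0.0247 + 0.0760i, |z|^2 = 0.0064
Iter 9: z = -1.0252 + -0.0762i, |z|^2 = 1.0568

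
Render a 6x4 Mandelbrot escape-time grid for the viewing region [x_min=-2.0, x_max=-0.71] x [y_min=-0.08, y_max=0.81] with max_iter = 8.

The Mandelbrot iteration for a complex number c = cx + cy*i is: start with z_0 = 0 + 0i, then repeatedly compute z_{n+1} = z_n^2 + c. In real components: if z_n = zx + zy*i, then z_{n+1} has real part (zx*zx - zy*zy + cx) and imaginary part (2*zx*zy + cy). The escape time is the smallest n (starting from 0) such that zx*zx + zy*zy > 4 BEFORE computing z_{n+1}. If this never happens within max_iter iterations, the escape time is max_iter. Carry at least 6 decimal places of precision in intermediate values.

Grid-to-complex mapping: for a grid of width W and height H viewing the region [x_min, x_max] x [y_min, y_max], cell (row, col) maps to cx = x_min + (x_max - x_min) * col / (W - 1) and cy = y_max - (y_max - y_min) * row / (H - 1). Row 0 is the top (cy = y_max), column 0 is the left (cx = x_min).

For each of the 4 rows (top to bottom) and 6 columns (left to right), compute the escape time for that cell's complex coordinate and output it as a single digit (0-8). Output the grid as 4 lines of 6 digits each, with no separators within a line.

Answer: 123334
133457
145888
167888

Derivation:
(row=0, col=0): c = -2.0000 + 0.8100i → escape time 1
(row=0, col=1): c = -1.7420 + 0.8100i → escape time 2
(row=0, col=2): c = -1.4840 + 0.8100i → escape time 3
(row=0, col=3): c = -1.2260 + 0.8100i → escape time 3
(row=0, col=4): c = -0.9680 + 0.8100i → escape time 3
(row=0, col=5): c = -0.7100 + 0.8100i → escape time 4
(row=1, col=0): c = -2.0000 + 0.5133i → escape time 1
(row=1, col=1): c = -1.7420 + 0.5133i → escape time 3
(row=1, col=2): c = -1.4840 + 0.5133i → escape time 3
(row=1, col=3): c = -1.2260 + 0.5133i → escape time 4
(row=1, col=4): c = -0.9680 + 0.5133i → escape time 5
(row=1, col=5): c = -0.7100 + 0.5133i → escape time 7
(row=2, col=0): c = -2.0000 + 0.2167i → escape time 1
(row=2, col=1): c = -1.7420 + 0.2167i → escape time 4
(row=2, col=2): c = -1.4840 + 0.2167i → escape time 5
(row=2, col=3): c = -1.2260 + 0.2167i → escape time 8
(row=2, col=4): c = -0.9680 + 0.2167i → escape time 8
(row=2, col=5): c = -0.7100 + 0.2167i → escape time 8
(row=3, col=0): c = -2.0000 + -0.0800i → escape time 1
(row=3, col=1): c = -1.7420 + -0.0800i → escape time 6
(row=3, col=2): c = -1.4840 + -0.0800i → escape time 7
(row=3, col=3): c = -1.2260 + -0.0800i → escape time 8
(row=3, col=4): c = -0.9680 + -0.0800i → escape time 8
(row=3, col=5): c = -0.7100 + -0.0800i → escape time 8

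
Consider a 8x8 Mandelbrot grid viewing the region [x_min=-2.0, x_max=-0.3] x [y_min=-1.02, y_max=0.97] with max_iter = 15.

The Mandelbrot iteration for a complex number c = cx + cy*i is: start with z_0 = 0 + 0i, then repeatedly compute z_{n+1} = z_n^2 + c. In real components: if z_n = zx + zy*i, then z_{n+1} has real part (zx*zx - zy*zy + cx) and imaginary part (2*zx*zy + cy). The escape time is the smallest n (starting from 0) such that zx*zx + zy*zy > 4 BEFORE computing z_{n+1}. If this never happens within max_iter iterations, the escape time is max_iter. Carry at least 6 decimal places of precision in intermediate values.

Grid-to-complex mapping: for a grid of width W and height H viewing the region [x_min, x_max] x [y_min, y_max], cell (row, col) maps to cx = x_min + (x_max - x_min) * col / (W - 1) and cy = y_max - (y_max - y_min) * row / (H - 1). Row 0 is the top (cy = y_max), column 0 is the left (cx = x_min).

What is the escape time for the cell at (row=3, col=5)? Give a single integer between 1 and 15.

Answer: 15

Derivation:
z_0 = 0 + 0i, c = -0.7857 + 0.1171i
Iter 1: z = -0.7857 + 0.1171i, |z|^2 = 0.6311
Iter 2: z = -0.1821 + -0.0669i, |z|^2 = 0.0376
Iter 3: z = -0.7570 + 0.1415i, |z|^2 = 0.5931
Iter 4: z = -0.2326 + -0.0971i, |z|^2 = 0.0636
Iter 5: z = -0.7410 + 0.1623i, |z|^2 = 0.5755
Iter 6: z = -0.2629 + -0.1234i, |z|^2 = 0.0844
Iter 7: z = -0.7318 + 0.1821i, |z|^2 = 0.5687
Iter 8: z = -0.2833 + -0.1493i, |z|^2 = 0.1026
Iter 9: z = -0.7277 + 0.2018i, |z|^2 = 0.5703
Iter 10: z = -0.2968 + -0.1765i, |z|^2 = 0.1192
Iter 11: z = -0.7288 + 0.2219i, |z|^2 = 0.5804
Iter 12: z = -0.3038 + -0.2063i, |z|^2 = 0.1349
Iter 13: z = -0.7360 + 0.2425i, |z|^2 = 0.6005
Iter 14: z = -0.3029 + -0.2398i, |z|^2 = 0.1493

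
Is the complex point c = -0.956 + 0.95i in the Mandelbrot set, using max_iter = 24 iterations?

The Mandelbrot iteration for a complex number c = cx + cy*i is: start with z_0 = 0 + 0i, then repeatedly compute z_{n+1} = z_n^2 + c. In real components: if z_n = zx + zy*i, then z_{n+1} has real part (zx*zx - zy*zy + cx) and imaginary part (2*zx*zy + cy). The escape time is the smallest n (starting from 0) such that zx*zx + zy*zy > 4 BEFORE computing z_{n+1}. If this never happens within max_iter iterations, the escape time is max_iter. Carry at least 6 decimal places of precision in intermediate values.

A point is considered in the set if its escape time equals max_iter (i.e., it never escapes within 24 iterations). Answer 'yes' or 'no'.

Answer: no

Derivation:
z_0 = 0 + 0i, c = -0.9560 + 0.9500i
Iter 1: z = -0.9560 + 0.9500i, |z|^2 = 1.8164
Iter 2: z = -0.9446 + -0.8664i, |z|^2 = 1.6429
Iter 3: z = -0.8144 + 2.5867i, |z|^2 = 7.3546
Escaped at iteration 3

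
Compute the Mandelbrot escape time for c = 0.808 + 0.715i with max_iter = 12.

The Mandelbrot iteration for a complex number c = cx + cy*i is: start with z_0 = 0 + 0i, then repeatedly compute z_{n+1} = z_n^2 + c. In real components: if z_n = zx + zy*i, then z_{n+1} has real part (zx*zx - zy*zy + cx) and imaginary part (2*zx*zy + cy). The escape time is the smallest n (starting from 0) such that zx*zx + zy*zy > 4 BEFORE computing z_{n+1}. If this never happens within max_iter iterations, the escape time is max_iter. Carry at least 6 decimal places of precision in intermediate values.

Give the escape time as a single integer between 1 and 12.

z_0 = 0 + 0i, c = 0.8080 + 0.7150i
Iter 1: z = 0.8080 + 0.7150i, |z|^2 = 1.1641
Iter 2: z = 0.9496 + 1.8704i, |z|^2 = 4.4004
Escaped at iteration 2

Answer: 2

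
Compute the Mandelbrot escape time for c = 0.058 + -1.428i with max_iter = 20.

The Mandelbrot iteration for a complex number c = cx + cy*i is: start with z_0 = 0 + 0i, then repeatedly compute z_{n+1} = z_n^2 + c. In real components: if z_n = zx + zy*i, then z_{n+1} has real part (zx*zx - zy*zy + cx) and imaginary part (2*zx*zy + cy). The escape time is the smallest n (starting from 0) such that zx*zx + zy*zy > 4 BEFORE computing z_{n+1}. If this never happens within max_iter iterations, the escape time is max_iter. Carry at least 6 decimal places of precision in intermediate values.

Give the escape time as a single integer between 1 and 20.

Answer: 2

Derivation:
z_0 = 0 + 0i, c = 0.0580 + -1.4280i
Iter 1: z = 0.0580 + -1.4280i, |z|^2 = 2.0425
Iter 2: z = -1.9778 + -1.5936i, |z|^2 = 6.4515
Escaped at iteration 2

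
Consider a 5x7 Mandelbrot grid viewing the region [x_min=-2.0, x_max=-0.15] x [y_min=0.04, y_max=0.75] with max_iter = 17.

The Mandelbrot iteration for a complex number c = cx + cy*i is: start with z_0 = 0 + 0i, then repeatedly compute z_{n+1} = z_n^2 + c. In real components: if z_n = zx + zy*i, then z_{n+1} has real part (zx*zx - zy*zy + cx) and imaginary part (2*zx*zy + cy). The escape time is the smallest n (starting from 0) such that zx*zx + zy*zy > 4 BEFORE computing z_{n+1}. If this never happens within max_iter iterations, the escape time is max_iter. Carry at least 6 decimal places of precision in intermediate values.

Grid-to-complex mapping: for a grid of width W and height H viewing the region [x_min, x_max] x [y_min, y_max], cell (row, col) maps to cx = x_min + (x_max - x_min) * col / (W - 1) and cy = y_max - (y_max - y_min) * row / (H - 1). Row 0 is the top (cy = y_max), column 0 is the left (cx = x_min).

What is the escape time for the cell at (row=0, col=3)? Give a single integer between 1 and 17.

Answer: 5

Derivation:
z_0 = 0 + 0i, c = -0.6125 + 0.7500i
Iter 1: z = -0.6125 + 0.7500i, |z|^2 = 0.9377
Iter 2: z = -0.7998 + -0.1687i, |z|^2 = 0.6682
Iter 3: z = -0.0012 + 1.0199i, |z|^2 = 1.0403
Iter 4: z = -1.6528 + 0.7475i, |z|^2 = 3.2905
Iter 5: z = 1.5605 + -1.7209i, |z|^2 = 5.3966
Escaped at iteration 5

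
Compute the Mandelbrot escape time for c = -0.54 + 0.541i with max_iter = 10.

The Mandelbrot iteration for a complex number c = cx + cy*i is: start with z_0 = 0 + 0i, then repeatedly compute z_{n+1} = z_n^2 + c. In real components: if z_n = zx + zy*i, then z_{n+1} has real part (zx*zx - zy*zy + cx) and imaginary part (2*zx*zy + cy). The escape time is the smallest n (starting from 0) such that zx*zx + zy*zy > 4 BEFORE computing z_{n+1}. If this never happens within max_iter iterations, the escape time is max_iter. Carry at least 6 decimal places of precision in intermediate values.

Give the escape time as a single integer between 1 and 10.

z_0 = 0 + 0i, c = -0.5400 + 0.5410i
Iter 1: z = -0.5400 + 0.5410i, |z|^2 = 0.5843
Iter 2: z = -0.5411 + -0.0433i, |z|^2 = 0.2946
Iter 3: z = -0.2491 + 0.5878i, |z|^2 = 0.4076
Iter 4: z = -0.8235 + 0.2481i, |z|^2 = 0.7397
Iter 5: z = 0.0766 + 0.1323i, |z|^2 = 0.0234
Iter 6: z = -0.5516 + 0.5613i, |z|^2 = 0.6193
Iter 7: z = -0.5507 + -0.0782i, |z|^2 = 0.3094
Iter 8: z = -0.2428 + 0.6272i, |z|^2 = 0.4523
Iter 9: z = -0.8744 + 0.2364i, |z|^2 = 0.8204

Answer: 10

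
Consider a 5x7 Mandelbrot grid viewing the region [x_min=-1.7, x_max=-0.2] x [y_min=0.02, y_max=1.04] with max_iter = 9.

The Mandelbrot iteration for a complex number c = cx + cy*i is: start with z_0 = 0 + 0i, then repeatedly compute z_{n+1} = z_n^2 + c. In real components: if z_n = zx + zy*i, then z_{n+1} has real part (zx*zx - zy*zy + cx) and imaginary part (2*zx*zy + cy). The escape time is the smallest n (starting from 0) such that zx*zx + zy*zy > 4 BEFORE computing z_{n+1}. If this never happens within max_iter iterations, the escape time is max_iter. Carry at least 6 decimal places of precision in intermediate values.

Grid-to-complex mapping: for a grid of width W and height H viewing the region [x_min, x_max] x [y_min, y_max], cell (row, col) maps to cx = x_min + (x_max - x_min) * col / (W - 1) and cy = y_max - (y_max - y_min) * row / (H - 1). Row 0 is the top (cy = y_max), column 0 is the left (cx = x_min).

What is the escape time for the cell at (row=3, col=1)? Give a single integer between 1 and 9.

z_0 = 0 + 0i, c = -1.3250 + 0.5300i
Iter 1: z = -1.3250 + 0.5300i, |z|^2 = 2.0365
Iter 2: z = 0.1497 + -0.8745i, |z|^2 = 0.7872
Iter 3: z = -2.0673 + 0.2681i, |z|^2 = 4.3458
Escaped at iteration 3

Answer: 3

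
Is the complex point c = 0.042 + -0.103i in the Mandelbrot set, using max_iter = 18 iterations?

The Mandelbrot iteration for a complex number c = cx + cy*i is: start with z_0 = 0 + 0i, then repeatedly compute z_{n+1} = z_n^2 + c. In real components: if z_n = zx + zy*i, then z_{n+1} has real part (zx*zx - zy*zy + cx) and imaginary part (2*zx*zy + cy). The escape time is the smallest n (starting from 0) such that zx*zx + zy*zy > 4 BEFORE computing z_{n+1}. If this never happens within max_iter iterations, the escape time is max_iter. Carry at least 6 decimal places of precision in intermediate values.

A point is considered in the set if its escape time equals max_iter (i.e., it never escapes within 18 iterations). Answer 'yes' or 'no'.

z_0 = 0 + 0i, c = 0.0420 + -0.1030i
Iter 1: z = 0.0420 + -0.1030i, |z|^2 = 0.0124
Iter 2: z = 0.0332 + -0.1117i, |z|^2 = 0.0136
Iter 3: z = 0.0306 + -0.1104i, |z|^2 = 0.0131
Iter 4: z = 0.0307 + -0.1098i, |z|^2 = 0.0130
Iter 5: z = 0.0309 + -0.1098i, |z|^2 = 0.0130
Iter 6: z = 0.0309 + -0.1098i, |z|^2 = 0.0130
Iter 7: z = 0.0309 + -0.1098i, |z|^2 = 0.0130
Iter 8: z = 0.0309 + -0.1098i, |z|^2 = 0.0130
Iter 9: z = 0.0309 + -0.1098i, |z|^2 = 0.0130
Iter 10: z = 0.0309 + -0.1098i, |z|^2 = 0.0130
Iter 11: z = 0.0309 + -0.1098i, |z|^2 = 0.0130
Iter 12: z = 0.0309 + -0.1098i, |z|^2 = 0.0130
Iter 13: z = 0.0309 + -0.1098i, |z|^2 = 0.0130
Iter 14: z = 0.0309 + -0.1098i, |z|^2 = 0.0130
Iter 15: z = 0.0309 + -0.1098i, |z|^2 = 0.0130
Iter 16: z = 0.0309 + -0.1098i, |z|^2 = 0.0130
Iter 17: z = 0.0309 + -0.1098i, |z|^2 = 0.0130
Did not escape in 18 iterations → in set

Answer: yes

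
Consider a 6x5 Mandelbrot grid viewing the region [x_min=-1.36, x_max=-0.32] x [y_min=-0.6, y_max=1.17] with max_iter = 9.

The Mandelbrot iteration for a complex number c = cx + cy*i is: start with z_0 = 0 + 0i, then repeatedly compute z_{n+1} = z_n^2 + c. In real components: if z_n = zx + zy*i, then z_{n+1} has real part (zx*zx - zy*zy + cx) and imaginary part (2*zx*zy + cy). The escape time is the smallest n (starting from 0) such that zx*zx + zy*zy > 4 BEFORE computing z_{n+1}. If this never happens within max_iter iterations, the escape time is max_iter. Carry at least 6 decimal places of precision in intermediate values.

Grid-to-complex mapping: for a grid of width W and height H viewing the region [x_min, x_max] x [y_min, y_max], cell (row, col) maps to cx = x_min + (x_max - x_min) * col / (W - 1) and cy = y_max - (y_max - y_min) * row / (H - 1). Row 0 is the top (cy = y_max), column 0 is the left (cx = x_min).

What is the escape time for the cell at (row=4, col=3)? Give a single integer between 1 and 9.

Answer: 6

Derivation:
z_0 = 0 + 0i, c = -0.7360 + -0.6000i
Iter 1: z = -0.7360 + -0.6000i, |z|^2 = 0.9017
Iter 2: z = -0.5543 + 0.2832i, |z|^2 = 0.3875
Iter 3: z = -0.5089 + -0.9140i, |z|^2 = 1.0943
Iter 4: z = -1.3123 + 0.3303i, |z|^2 = 1.8312
Iter 5: z = 0.8770 + -1.4669i, |z|^2 = 2.9210
Iter 6: z = -2.1188 + -3.1730i, |z|^2 = 14.5572
Escaped at iteration 6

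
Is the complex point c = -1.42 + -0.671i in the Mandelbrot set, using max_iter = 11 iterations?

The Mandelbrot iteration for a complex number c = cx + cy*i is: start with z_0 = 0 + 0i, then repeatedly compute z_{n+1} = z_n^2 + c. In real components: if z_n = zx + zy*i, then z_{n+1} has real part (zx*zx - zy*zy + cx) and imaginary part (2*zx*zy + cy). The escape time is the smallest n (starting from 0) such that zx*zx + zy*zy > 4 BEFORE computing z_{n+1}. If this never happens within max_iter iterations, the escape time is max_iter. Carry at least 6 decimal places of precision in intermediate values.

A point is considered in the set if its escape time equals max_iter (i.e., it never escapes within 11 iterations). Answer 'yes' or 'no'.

z_0 = 0 + 0i, c = -1.4200 + -0.6710i
Iter 1: z = -1.4200 + -0.6710i, |z|^2 = 2.4666
Iter 2: z = 0.1462 + 1.2346i, |z|^2 = 1.5457
Iter 3: z = -2.9230 + -0.3101i, |z|^2 = 8.6399
Escaped at iteration 3

Answer: no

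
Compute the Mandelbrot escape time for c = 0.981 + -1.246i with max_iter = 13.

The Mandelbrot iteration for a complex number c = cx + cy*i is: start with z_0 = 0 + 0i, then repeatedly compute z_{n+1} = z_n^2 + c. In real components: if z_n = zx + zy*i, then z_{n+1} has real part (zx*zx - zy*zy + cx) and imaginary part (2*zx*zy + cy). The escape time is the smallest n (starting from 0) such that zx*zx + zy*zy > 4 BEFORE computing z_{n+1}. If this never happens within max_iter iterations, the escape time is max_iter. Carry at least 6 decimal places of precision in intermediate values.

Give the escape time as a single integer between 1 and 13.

z_0 = 0 + 0i, c = 0.9810 + -1.2460i
Iter 1: z = 0.9810 + -1.2460i, |z|^2 = 2.5149
Iter 2: z = 0.3908 + -3.6907i, |z|^2 = 13.7737
Escaped at iteration 2

Answer: 2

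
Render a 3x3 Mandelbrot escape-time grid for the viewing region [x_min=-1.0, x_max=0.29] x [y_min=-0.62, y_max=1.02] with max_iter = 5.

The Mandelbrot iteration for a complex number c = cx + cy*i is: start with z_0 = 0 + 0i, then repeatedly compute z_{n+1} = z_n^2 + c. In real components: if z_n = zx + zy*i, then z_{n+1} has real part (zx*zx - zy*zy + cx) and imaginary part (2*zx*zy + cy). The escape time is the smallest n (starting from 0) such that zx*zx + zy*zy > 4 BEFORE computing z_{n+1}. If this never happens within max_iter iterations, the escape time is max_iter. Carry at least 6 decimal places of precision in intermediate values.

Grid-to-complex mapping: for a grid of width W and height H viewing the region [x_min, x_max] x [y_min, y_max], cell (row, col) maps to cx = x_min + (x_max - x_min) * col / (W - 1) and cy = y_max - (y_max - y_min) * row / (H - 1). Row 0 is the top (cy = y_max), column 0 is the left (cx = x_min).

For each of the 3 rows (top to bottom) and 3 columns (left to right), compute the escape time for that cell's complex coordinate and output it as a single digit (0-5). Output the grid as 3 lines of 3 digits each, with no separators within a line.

(row=0, col=0): c = -1.0000 + 1.0200i → escape time 3
(row=0, col=1): c = -0.3550 + 1.0200i → escape time 5
(row=0, col=2): c = 0.2900 + 1.0200i → escape time 3
(row=1, col=0): c = -1.0000 + 0.2000i → escape time 5
(row=1, col=1): c = -0.3550 + 0.2000i → escape time 5
(row=1, col=2): c = 0.2900 + 0.2000i → escape time 5
(row=2, col=0): c = -1.0000 + -0.6200i → escape time 4
(row=2, col=1): c = -0.3550 + -0.6200i → escape time 5
(row=2, col=2): c = 0.2900 + -0.6200i → escape time 5

Answer: 353
555
455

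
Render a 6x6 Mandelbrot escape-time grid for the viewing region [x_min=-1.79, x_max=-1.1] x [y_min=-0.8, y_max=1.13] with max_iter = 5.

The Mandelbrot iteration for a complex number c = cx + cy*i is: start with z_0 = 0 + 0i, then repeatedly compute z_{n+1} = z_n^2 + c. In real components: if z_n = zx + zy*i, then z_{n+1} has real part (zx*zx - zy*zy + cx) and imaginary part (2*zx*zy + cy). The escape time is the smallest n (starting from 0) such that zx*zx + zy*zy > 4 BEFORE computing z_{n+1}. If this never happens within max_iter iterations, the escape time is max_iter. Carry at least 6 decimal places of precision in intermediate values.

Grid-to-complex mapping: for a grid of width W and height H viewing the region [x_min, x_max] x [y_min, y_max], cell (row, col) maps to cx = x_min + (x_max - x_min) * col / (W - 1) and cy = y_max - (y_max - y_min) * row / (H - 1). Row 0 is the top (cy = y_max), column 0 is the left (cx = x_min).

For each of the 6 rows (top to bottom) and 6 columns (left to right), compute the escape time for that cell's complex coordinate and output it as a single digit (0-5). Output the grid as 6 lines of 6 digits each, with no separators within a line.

Answer: 112233
233333
344555
555555
334555
233333

Derivation:
(row=0, col=0): c = -1.7900 + 1.1300i → escape time 1
(row=0, col=1): c = -1.6520 + 1.1300i → escape time 1
(row=0, col=2): c = -1.5140 + 1.1300i → escape time 2
(row=0, col=3): c = -1.3760 + 1.1300i → escape time 2
(row=0, col=4): c = -1.2380 + 1.1300i → escape time 3
(row=0, col=5): c = -1.1000 + 1.1300i → escape time 3
(row=1, col=0): c = -1.7900 + 0.7440i → escape time 2
(row=1, col=1): c = -1.6520 + 0.7440i → escape time 3
(row=1, col=2): c = -1.5140 + 0.7440i → escape time 3
(row=1, col=3): c = -1.3760 + 0.7440i → escape time 3
(row=1, col=4): c = -1.2380 + 0.7440i → escape time 3
(row=1, col=5): c = -1.1000 + 0.7440i → escape time 3
(row=2, col=0): c = -1.7900 + 0.3580i → escape time 3
(row=2, col=1): c = -1.6520 + 0.3580i → escape time 4
(row=2, col=2): c = -1.5140 + 0.3580i → escape time 4
(row=2, col=3): c = -1.3760 + 0.3580i → escape time 5
(row=2, col=4): c = -1.2380 + 0.3580i → escape time 5
(row=2, col=5): c = -1.1000 + 0.3580i → escape time 5
(row=3, col=0): c = -1.7900 + -0.0280i → escape time 5
(row=3, col=1): c = -1.6520 + -0.0280i → escape time 5
(row=3, col=2): c = -1.5140 + -0.0280i → escape time 5
(row=3, col=3): c = -1.3760 + -0.0280i → escape time 5
(row=3, col=4): c = -1.2380 + -0.0280i → escape time 5
(row=3, col=5): c = -1.1000 + -0.0280i → escape time 5
(row=4, col=0): c = -1.7900 + -0.4140i → escape time 3
(row=4, col=1): c = -1.6520 + -0.4140i → escape time 3
(row=4, col=2): c = -1.5140 + -0.4140i → escape time 4
(row=4, col=3): c = -1.3760 + -0.4140i → escape time 5
(row=4, col=4): c = -1.2380 + -0.4140i → escape time 5
(row=4, col=5): c = -1.1000 + -0.4140i → escape time 5
(row=5, col=0): c = -1.7900 + -0.8000i → escape time 2
(row=5, col=1): c = -1.6520 + -0.8000i → escape time 3
(row=5, col=2): c = -1.5140 + -0.8000i → escape time 3
(row=5, col=3): c = -1.3760 + -0.8000i → escape time 3
(row=5, col=4): c = -1.2380 + -0.8000i → escape time 3
(row=5, col=5): c = -1.1000 + -0.8000i → escape time 3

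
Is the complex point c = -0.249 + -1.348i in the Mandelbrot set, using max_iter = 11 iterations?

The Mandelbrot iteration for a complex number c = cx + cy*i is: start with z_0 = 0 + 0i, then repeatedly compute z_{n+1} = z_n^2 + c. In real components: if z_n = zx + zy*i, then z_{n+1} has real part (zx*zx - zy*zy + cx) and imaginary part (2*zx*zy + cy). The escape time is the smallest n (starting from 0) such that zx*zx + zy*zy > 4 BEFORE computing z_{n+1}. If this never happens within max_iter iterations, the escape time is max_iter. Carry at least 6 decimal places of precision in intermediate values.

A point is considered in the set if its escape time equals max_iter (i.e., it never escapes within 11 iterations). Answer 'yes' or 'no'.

Answer: no

Derivation:
z_0 = 0 + 0i, c = -0.2490 + -1.3480i
Iter 1: z = -0.2490 + -1.3480i, |z|^2 = 1.8791
Iter 2: z = -2.0041 + -0.6767i, |z|^2 = 4.4743
Escaped at iteration 2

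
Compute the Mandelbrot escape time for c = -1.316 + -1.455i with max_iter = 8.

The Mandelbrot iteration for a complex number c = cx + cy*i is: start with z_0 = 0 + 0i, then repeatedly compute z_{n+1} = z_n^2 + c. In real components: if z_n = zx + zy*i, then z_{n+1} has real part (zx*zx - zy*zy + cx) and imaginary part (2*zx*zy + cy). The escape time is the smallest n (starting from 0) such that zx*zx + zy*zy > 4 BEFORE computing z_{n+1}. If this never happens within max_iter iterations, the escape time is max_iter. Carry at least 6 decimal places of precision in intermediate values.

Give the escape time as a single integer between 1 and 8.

z_0 = 0 + 0i, c = -1.3160 + -1.4550i
Iter 1: z = -1.3160 + -1.4550i, |z|^2 = 3.8489
Iter 2: z = -1.7012 + 2.3746i, |z|^2 = 8.5325
Escaped at iteration 2

Answer: 2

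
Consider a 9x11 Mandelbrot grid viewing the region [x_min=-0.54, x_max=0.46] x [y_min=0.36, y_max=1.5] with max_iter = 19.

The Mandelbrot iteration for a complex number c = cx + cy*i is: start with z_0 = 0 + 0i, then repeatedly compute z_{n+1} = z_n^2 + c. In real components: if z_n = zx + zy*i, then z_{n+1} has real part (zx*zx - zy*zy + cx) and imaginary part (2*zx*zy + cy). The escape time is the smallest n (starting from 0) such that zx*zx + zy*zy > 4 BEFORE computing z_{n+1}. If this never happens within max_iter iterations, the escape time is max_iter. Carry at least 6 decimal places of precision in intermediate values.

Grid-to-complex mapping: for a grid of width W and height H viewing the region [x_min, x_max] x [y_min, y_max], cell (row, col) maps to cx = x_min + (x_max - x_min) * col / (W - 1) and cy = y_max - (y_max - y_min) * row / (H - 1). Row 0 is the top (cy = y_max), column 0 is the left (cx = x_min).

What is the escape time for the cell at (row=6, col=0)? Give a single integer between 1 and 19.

Answer: 5

Derivation:
z_0 = 0 + 0i, c = -0.5400 + 0.8160i
Iter 1: z = -0.5400 + 0.8160i, |z|^2 = 0.9575
Iter 2: z = -0.9143 + -0.0653i, |z|^2 = 0.8401
Iter 3: z = 0.2916 + 0.9354i, |z|^2 = 0.9599
Iter 4: z = -1.3299 + 1.3615i, |z|^2 = 3.6223
Iter 5: z = -0.6251 + -2.8053i, |z|^2 = 8.2604
Escaped at iteration 5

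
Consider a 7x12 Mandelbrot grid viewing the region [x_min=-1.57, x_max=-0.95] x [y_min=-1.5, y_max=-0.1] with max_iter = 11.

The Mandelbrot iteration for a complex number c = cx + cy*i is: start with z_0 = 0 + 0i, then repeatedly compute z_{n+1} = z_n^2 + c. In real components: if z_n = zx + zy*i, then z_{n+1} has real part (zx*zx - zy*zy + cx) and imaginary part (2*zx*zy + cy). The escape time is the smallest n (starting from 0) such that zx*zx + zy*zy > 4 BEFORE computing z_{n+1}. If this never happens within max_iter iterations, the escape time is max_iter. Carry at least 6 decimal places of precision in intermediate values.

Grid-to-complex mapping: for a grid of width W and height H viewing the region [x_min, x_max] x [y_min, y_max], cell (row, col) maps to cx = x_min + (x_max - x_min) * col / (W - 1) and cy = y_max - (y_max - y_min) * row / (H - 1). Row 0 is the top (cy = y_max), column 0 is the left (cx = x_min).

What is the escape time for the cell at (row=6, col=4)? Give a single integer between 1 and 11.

Answer: 3

Derivation:
z_0 = 0 + 0i, c = -1.1567 + -0.8636i
Iter 1: z = -1.1567 + -0.8636i, |z|^2 = 2.0837
Iter 2: z = -0.5647 + 1.1342i, |z|^2 = 1.6053
Iter 3: z = -2.1243 + -2.1446i, |z|^2 = 9.1119
Escaped at iteration 3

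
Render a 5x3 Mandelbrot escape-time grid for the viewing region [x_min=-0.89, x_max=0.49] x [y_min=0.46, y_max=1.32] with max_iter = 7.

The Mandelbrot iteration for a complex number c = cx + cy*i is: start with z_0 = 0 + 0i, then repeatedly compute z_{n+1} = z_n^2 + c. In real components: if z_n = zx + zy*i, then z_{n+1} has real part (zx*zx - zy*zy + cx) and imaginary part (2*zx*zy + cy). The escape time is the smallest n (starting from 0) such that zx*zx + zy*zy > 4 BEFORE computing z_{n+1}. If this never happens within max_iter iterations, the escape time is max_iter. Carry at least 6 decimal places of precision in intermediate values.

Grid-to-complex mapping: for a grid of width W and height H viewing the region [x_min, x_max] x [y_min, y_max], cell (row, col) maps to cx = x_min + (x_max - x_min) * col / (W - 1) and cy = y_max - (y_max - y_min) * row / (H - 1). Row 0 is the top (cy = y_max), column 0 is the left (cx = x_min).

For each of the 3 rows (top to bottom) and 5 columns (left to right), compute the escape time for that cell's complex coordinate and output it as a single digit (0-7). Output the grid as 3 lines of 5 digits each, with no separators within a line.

(row=0, col=0): c = -0.8900 + 1.3200i → escape time 2
(row=0, col=1): c = -0.5450 + 1.3200i → escape time 3
(row=0, col=2): c = -0.2000 + 1.3200i → escape time 2
(row=0, col=3): c = 0.1450 + 1.3200i → escape time 2
(row=0, col=4): c = 0.4900 + 1.3200i → escape time 2
(row=1, col=0): c = -0.8900 + 0.8900i → escape time 3
(row=1, col=1): c = -0.5450 + 0.8900i → escape time 4
(row=1, col=2): c = -0.2000 + 0.8900i → escape time 7
(row=1, col=3): c = 0.1450 + 0.8900i → escape time 5
(row=1, col=4): c = 0.4900 + 0.8900i → escape time 3
(row=2, col=0): c = -0.8900 + 0.4600i → escape time 6
(row=2, col=1): c = -0.5450 + 0.4600i → escape time 7
(row=2, col=2): c = -0.2000 + 0.4600i → escape time 7
(row=2, col=3): c = 0.1450 + 0.4600i → escape time 7
(row=2, col=4): c = 0.4900 + 0.4600i → escape time 5

Answer: 23222
34753
67775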